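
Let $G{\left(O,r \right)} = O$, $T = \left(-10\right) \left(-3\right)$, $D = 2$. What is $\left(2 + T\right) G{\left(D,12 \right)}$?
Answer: $64$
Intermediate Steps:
$T = 30$
$\left(2 + T\right) G{\left(D,12 \right)} = \left(2 + 30\right) 2 = 32 \cdot 2 = 64$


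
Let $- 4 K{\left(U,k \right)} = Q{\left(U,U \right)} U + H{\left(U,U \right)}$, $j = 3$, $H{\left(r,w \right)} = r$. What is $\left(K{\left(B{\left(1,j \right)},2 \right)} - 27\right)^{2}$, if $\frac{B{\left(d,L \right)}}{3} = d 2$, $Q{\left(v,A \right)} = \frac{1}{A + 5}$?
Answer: $\frac{99225}{121} \approx 820.04$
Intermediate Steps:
$Q{\left(v,A \right)} = \frac{1}{5 + A}$
$B{\left(d,L \right)} = 6 d$ ($B{\left(d,L \right)} = 3 d 2 = 3 \cdot 2 d = 6 d$)
$K{\left(U,k \right)} = - \frac{U}{4} - \frac{U}{4 \left(5 + U\right)}$ ($K{\left(U,k \right)} = - \frac{\frac{U}{5 + U} + U}{4} = - \frac{U + \frac{U}{5 + U}}{4} = - \frac{U}{4} - \frac{U}{4 \left(5 + U\right)}$)
$\left(K{\left(B{\left(1,j \right)},2 \right)} - 27\right)^{2} = \left(\frac{6 \cdot 1 \left(-6 - 6 \cdot 1\right)}{4 \left(5 + 6 \cdot 1\right)} - 27\right)^{2} = \left(\frac{1}{4} \cdot 6 \frac{1}{5 + 6} \left(-6 - 6\right) - 27\right)^{2} = \left(\frac{1}{4} \cdot 6 \cdot \frac{1}{11} \left(-6 - 6\right) - 27\right)^{2} = \left(\frac{1}{4} \cdot 6 \cdot \frac{1}{11} \left(-12\right) - 27\right)^{2} = \left(- \frac{18}{11} - 27\right)^{2} = \left(- \frac{315}{11}\right)^{2} = \frac{99225}{121}$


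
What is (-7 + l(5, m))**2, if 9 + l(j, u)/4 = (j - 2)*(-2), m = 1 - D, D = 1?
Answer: 4489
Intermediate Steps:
m = 0 (m = 1 - 1*1 = 1 - 1 = 0)
l(j, u) = -20 - 8*j (l(j, u) = -36 + 4*((j - 2)*(-2)) = -36 + 4*((-2 + j)*(-2)) = -36 + 4*(4 - 2*j) = -36 + (16 - 8*j) = -20 - 8*j)
(-7 + l(5, m))**2 = (-7 + (-20 - 8*5))**2 = (-7 + (-20 - 40))**2 = (-7 - 60)**2 = (-67)**2 = 4489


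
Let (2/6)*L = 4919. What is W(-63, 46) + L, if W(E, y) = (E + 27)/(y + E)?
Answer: 250905/17 ≈ 14759.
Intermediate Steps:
W(E, y) = (27 + E)/(E + y)
L = 14757 (L = 3*4919 = 14757)
W(-63, 46) + L = (27 - 63)/(-63 + 46) + 14757 = -36/(-17) + 14757 = -1/17*(-36) + 14757 = 36/17 + 14757 = 250905/17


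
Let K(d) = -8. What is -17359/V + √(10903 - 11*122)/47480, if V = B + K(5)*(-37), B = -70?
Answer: -17359/226 + √9561/47480 ≈ -76.808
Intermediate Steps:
V = 226 (V = -70 - 8*(-37) = -70 + 296 = 226)
-17359/V + √(10903 - 11*122)/47480 = -17359/226 + √(10903 - 11*122)/47480 = -17359*1/226 + √(10903 - 1342)*(1/47480) = -17359/226 + √9561*(1/47480) = -17359/226 + √9561/47480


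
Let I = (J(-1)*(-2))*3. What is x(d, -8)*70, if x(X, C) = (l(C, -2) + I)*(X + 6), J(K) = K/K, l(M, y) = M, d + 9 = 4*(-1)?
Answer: 6860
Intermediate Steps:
d = -13 (d = -9 + 4*(-1) = -9 - 4 = -13)
J(K) = 1
I = -6 (I = (1*(-2))*3 = -2*3 = -6)
x(X, C) = (-6 + C)*(6 + X) (x(X, C) = (C - 6)*(X + 6) = (-6 + C)*(6 + X))
x(d, -8)*70 = (-36 - 6*(-13) + 6*(-8) - 8*(-13))*70 = (-36 + 78 - 48 + 104)*70 = 98*70 = 6860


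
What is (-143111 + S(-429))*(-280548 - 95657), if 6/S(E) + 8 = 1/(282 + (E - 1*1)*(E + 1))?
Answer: 5292677882628479/98305 ≈ 5.3839e+10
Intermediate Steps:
S(E) = 6/(-8 + 1/(282 + (1 + E)*(-1 + E))) (S(E) = 6/(-8 + 1/(282 + (E - 1*1)*(E + 1))) = 6/(-8 + 1/(282 + (E - 1)*(1 + E))) = 6/(-8 + 1/(282 + (-1 + E)*(1 + E))) = 6/(-8 + 1/(282 + (1 + E)*(-1 + E))))
(-143111 + S(-429))*(-280548 - 95657) = (-143111 + 6*(-281 - 1*(-429)**2)/(2247 + 8*(-429)**2))*(-280548 - 95657) = (-143111 + 6*(-281 - 1*184041)/(2247 + 8*184041))*(-376205) = (-143111 + 6*(-281 - 184041)/(2247 + 1472328))*(-376205) = (-143111 + 6*(-184322)/1474575)*(-376205) = (-143111 + 6*(1/1474575)*(-184322))*(-376205) = (-143111 - 368644/491525)*(-376205) = -70343002919/491525*(-376205) = 5292677882628479/98305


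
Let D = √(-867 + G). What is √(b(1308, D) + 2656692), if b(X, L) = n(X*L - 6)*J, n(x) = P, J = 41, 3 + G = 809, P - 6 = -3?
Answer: √2656815 ≈ 1630.0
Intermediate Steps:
P = 3 (P = 6 - 3 = 3)
G = 806 (G = -3 + 809 = 806)
n(x) = 3
D = I*√61 (D = √(-867 + 806) = √(-61) = I*√61 ≈ 7.8102*I)
b(X, L) = 123 (b(X, L) = 3*41 = 123)
√(b(1308, D) + 2656692) = √(123 + 2656692) = √2656815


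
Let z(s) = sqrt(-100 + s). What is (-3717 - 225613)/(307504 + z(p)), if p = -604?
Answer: -440749327/590991942 + 22933*I*sqrt(11)/1181983884 ≈ -0.74578 + 6.435e-5*I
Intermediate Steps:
(-3717 - 225613)/(307504 + z(p)) = (-3717 - 225613)/(307504 + sqrt(-100 - 604)) = -229330/(307504 + sqrt(-704)) = -229330/(307504 + 8*I*sqrt(11))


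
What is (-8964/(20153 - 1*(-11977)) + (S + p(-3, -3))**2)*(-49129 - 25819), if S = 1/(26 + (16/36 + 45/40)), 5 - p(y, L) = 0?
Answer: -881541793703748/468886775 ≈ -1.8801e+6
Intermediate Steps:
p(y, L) = 5 (p(y, L) = 5 - 1*0 = 5 + 0 = 5)
S = 72/1985 (S = 1/(26 + (16*(1/36) + 45*(1/40))) = 1/(26 + (4/9 + 9/8)) = 1/(26 + 113/72) = 1/(1985/72) = 72/1985 ≈ 0.036272)
(-8964/(20153 - 1*(-11977)) + (S + p(-3, -3))**2)*(-49129 - 25819) = (-8964/(20153 - 1*(-11977)) + (72/1985 + 5)**2)*(-49129 - 25819) = (-8964/(20153 + 11977) + (9997/1985)**2)*(-74948) = (-8964/32130 + 99940009/3940225)*(-74948) = (-8964*1/32130 + 99940009/3940225)*(-74948) = (-166/595 + 99940009/3940225)*(-74948) = (11762045601/468886775)*(-74948) = -881541793703748/468886775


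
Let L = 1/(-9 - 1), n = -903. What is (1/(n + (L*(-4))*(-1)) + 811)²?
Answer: 13419635011524/20403289 ≈ 6.5772e+5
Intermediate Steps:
L = -⅒ (L = 1/(-10) = -⅒ ≈ -0.10000)
(1/(n + (L*(-4))*(-1)) + 811)² = (1/(-903 - ⅒*(-4)*(-1)) + 811)² = (1/(-903 + (⅖)*(-1)) + 811)² = (1/(-903 - ⅖) + 811)² = (1/(-4517/5) + 811)² = (-5/4517 + 811)² = (3663282/4517)² = 13419635011524/20403289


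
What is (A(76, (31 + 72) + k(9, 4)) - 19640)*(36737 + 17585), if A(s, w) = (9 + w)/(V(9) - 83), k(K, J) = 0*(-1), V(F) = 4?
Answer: -84289926384/79 ≈ -1.0670e+9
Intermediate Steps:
k(K, J) = 0
A(s, w) = -9/79 - w/79 (A(s, w) = (9 + w)/(4 - 83) = (9 + w)/(-79) = (9 + w)*(-1/79) = -9/79 - w/79)
(A(76, (31 + 72) + k(9, 4)) - 19640)*(36737 + 17585) = ((-9/79 - ((31 + 72) + 0)/79) - 19640)*(36737 + 17585) = ((-9/79 - (103 + 0)/79) - 19640)*54322 = ((-9/79 - 1/79*103) - 19640)*54322 = ((-9/79 - 103/79) - 19640)*54322 = (-112/79 - 19640)*54322 = -1551672/79*54322 = -84289926384/79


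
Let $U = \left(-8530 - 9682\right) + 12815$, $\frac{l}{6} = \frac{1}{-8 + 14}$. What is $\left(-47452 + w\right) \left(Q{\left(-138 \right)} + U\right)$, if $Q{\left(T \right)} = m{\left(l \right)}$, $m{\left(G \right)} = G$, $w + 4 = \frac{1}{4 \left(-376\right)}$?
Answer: $\frac{96283289925}{376} \approx 2.5607 \cdot 10^{8}$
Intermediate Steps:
$l = 1$ ($l = \frac{6}{-8 + 14} = \frac{6}{6} = 6 \cdot \frac{1}{6} = 1$)
$w = - \frac{6017}{1504}$ ($w = -4 + \frac{1}{4 \left(-376\right)} = -4 + \frac{1}{-1504} = -4 - \frac{1}{1504} = - \frac{6017}{1504} \approx -4.0007$)
$Q{\left(T \right)} = 1$
$U = -5397$ ($U = -18212 + 12815 = -5397$)
$\left(-47452 + w\right) \left(Q{\left(-138 \right)} + U\right) = \left(-47452 - \frac{6017}{1504}\right) \left(1 - 5397\right) = \left(- \frac{71373825}{1504}\right) \left(-5396\right) = \frac{96283289925}{376}$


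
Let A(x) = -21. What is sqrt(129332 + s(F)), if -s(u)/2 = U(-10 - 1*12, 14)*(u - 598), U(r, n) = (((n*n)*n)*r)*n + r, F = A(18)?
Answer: 4*I*sqrt(65387255) ≈ 32345.0*I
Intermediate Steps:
F = -21
U(r, n) = r + r*n**4 (U(r, n) = ((n**2*n)*r)*n + r = (n**3*r)*n + r = (r*n**3)*n + r = r*n**4 + r = r + r*n**4)
s(u) = -1010828104 + 1690348*u (s(u) = -2*(-10 - 1*12)*(1 + 14**4)*(u - 598) = -2*(-10 - 12)*(1 + 38416)*(-598 + u) = -2*(-22*38417)*(-598 + u) = -(-1690348)*(-598 + u) = -2*(505414052 - 845174*u) = -1010828104 + 1690348*u)
sqrt(129332 + s(F)) = sqrt(129332 + (-1010828104 + 1690348*(-21))) = sqrt(129332 + (-1010828104 - 35497308)) = sqrt(129332 - 1046325412) = sqrt(-1046196080) = 4*I*sqrt(65387255)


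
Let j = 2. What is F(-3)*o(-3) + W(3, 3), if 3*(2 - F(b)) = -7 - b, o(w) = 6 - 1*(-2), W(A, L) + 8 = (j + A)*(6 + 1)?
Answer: 161/3 ≈ 53.667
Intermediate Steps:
W(A, L) = 6 + 7*A (W(A, L) = -8 + (2 + A)*(6 + 1) = -8 + (2 + A)*7 = -8 + (14 + 7*A) = 6 + 7*A)
o(w) = 8 (o(w) = 6 + 2 = 8)
F(b) = 13/3 + b/3 (F(b) = 2 - (-7 - b)/3 = 2 + (7/3 + b/3) = 13/3 + b/3)
F(-3)*o(-3) + W(3, 3) = (13/3 + (1/3)*(-3))*8 + (6 + 7*3) = (13/3 - 1)*8 + (6 + 21) = (10/3)*8 + 27 = 80/3 + 27 = 161/3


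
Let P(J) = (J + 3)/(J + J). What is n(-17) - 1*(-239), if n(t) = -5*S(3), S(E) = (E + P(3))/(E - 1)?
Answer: 229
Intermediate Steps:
P(J) = (3 + J)/(2*J) (P(J) = (3 + J)/((2*J)) = (3 + J)*(1/(2*J)) = (3 + J)/(2*J))
S(E) = (1 + E)/(-1 + E) (S(E) = (E + (½)*(3 + 3)/3)/(E - 1) = (E + (½)*(⅓)*6)/(-1 + E) = (E + 1)/(-1 + E) = (1 + E)/(-1 + E))
n(t) = -10 (n(t) = -5*(1 + 3)/(-1 + 3) = -5*4/2 = -5*2 = -10)
n(-17) - 1*(-239) = -10 - 1*(-239) = -10 + 239 = 229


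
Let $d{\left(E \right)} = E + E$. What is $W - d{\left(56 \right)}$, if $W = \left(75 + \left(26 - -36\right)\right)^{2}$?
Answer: $18657$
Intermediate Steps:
$W = 18769$ ($W = \left(75 + \left(26 + 36\right)\right)^{2} = \left(75 + 62\right)^{2} = 137^{2} = 18769$)
$d{\left(E \right)} = 2 E$
$W - d{\left(56 \right)} = 18769 - 2 \cdot 56 = 18769 - 112 = 18657$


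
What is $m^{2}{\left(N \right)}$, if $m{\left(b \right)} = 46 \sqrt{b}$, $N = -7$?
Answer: $-14812$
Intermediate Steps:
$m^{2}{\left(N \right)} = \left(46 \sqrt{-7}\right)^{2} = \left(46 i \sqrt{7}\right)^{2} = -14812$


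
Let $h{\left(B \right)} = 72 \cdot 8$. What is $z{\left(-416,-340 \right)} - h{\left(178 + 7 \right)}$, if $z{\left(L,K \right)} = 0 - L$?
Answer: $-160$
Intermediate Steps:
$z{\left(L,K \right)} = - L$
$h{\left(B \right)} = 576$
$z{\left(-416,-340 \right)} - h{\left(178 + 7 \right)} = \left(-1\right) \left(-416\right) - 576 = 416 - 576 = -160$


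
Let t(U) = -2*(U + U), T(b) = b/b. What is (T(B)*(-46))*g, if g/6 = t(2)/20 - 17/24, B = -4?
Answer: 3059/10 ≈ 305.90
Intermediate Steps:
T(b) = 1
t(U) = -4*U
g = -133/20 (g = 6*(-4*2/20 - 17/24) = 6*(-8*1/20 - 17*1/24) = 6*(-2/5 - 17/24) = 6*(-133/120) = -133/20 ≈ -6.6500)
(T(B)*(-46))*g = (1*(-46))*(-133/20) = -46*(-133/20) = 3059/10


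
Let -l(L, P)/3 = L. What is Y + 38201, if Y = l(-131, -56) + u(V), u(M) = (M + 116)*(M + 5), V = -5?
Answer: 38594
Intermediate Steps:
l(L, P) = -3*L
u(M) = (5 + M)*(116 + M) (u(M) = (116 + M)*(5 + M) = (5 + M)*(116 + M))
Y = 393 (Y = -3*(-131) + (580 + (-5)² + 121*(-5)) = 393 + (580 + 25 - 605) = 393 + 0 = 393)
Y + 38201 = 393 + 38201 = 38594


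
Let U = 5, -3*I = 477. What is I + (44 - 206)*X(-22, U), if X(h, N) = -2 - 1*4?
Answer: 813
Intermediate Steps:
I = -159 (I = -1/3*477 = -159)
X(h, N) = -6 (X(h, N) = -2 - 4 = -6)
I + (44 - 206)*X(-22, U) = -159 + (44 - 206)*(-6) = -159 - 162*(-6) = -159 + 972 = 813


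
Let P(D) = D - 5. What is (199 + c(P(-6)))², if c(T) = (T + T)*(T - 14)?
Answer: 561001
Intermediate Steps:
P(D) = -5 + D
c(T) = 2*T*(-14 + T) (c(T) = (2*T)*(-14 + T) = 2*T*(-14 + T))
(199 + c(P(-6)))² = (199 + 2*(-5 - 6)*(-14 + (-5 - 6)))² = (199 + 2*(-11)*(-14 - 11))² = (199 + 2*(-11)*(-25))² = (199 + 550)² = 749² = 561001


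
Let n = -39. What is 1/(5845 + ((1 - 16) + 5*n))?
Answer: 1/5635 ≈ 0.00017746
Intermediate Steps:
1/(5845 + ((1 - 16) + 5*n)) = 1/(5845 + ((1 - 16) + 5*(-39))) = 1/(5845 + (-15 - 195)) = 1/(5845 - 210) = 1/5635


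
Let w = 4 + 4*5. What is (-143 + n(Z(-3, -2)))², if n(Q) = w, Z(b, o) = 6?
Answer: 14161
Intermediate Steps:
w = 24 (w = 4 + 20 = 24)
n(Q) = 24
(-143 + n(Z(-3, -2)))² = (-143 + 24)² = (-119)² = 14161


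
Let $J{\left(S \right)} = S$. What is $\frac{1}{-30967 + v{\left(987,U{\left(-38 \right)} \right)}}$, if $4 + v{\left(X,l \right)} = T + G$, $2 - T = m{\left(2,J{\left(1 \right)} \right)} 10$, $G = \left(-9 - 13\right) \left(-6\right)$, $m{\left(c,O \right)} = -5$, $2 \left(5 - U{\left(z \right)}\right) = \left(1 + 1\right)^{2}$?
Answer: $- \frac{1}{30787} \approx -3.2481 \cdot 10^{-5}$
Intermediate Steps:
$U{\left(z \right)} = 3$ ($U{\left(z \right)} = 5 - \frac{\left(1 + 1\right)^{2}}{2} = 5 - \frac{2^{2}}{2} = 5 - 2 = 3$)
$G = 132$ ($G = \left(-22\right) \left(-6\right) = 132$)
$T = 52$ ($T = 2 - \left(-5\right) 10 = 2 - -50 = 2 + 50 = 52$)
$v{\left(X,l \right)} = 180$ ($v{\left(X,l \right)} = -4 + \left(52 + 132\right) = -4 + 184 = 180$)
$\frac{1}{-30967 + v{\left(987,U{\left(-38 \right)} \right)}} = \frac{1}{-30967 + 180} = \frac{1}{-30787} = - \frac{1}{30787}$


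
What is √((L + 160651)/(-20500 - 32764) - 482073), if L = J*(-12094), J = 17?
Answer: 115*I*√6463443253/13316 ≈ 694.31*I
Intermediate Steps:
L = -205598 (L = 17*(-12094) = -205598)
√((L + 160651)/(-20500 - 32764) - 482073) = √((-205598 + 160651)/(-20500 - 32764) - 482073) = √(-44947/(-53264) - 482073) = √(-44947*(-1/53264) - 482073) = √(44947/53264 - 482073) = √(-25677091325/53264) = 115*I*√6463443253/13316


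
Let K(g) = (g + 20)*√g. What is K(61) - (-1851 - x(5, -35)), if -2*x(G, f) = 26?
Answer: 1838 + 81*√61 ≈ 2470.6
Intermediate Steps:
K(g) = √g*(20 + g) (K(g) = (20 + g)*√g = √g*(20 + g))
x(G, f) = -13 (x(G, f) = -½*26 = -13)
K(61) - (-1851 - x(5, -35)) = √61*(20 + 61) - (-1851 - 1*(-13)) = √61*81 - (-1851 + 13) = 81*√61 - 1*(-1838) = 81*√61 + 1838 = 1838 + 81*√61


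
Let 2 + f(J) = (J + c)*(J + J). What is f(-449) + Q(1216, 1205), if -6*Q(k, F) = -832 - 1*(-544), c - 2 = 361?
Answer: 77274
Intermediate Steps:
c = 363 (c = 2 + 361 = 363)
f(J) = -2 + 2*J*(363 + J) (f(J) = -2 + (J + 363)*(J + J) = -2 + (363 + J)*(2*J) = -2 + 2*J*(363 + J))
Q(k, F) = 48 (Q(k, F) = -(-832 - 1*(-544))/6 = -(-832 + 544)/6 = -⅙*(-288) = 48)
f(-449) + Q(1216, 1205) = (-2 + 2*(-449)² + 726*(-449)) + 48 = (-2 + 2*201601 - 325974) + 48 = (-2 + 403202 - 325974) + 48 = 77226 + 48 = 77274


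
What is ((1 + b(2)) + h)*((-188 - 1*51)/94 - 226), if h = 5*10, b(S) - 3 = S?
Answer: -601524/47 ≈ -12798.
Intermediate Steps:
b(S) = 3 + S
h = 50
((1 + b(2)) + h)*((-188 - 1*51)/94 - 226) = ((1 + (3 + 2)) + 50)*((-188 - 1*51)/94 - 226) = ((1 + 5) + 50)*((-188 - 51)*(1/94) - 226) = (6 + 50)*(-239*1/94 - 226) = 56*(-239/94 - 226) = 56*(-21483/94) = -601524/47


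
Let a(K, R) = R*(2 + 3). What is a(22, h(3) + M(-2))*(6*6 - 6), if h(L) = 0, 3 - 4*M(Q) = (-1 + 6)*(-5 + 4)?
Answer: 300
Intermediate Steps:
M(Q) = 2 (M(Q) = 3/4 - (-1 + 6)*(-5 + 4)/4 = 3/4 - 5*(-1)/4 = 3/4 - 1/4*(-5) = 3/4 + 5/4 = 2)
a(K, R) = 5*R (a(K, R) = R*5 = 5*R)
a(22, h(3) + M(-2))*(6*6 - 6) = (5*(0 + 2))*(6*6 - 6) = (5*2)*(36 - 6) = 10*30 = 300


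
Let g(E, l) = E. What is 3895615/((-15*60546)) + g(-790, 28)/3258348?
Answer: -105783223451/24659992251 ≈ -4.2897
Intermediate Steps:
3895615/((-15*60546)) + g(-790, 28)/3258348 = 3895615/((-15*60546)) - 790/3258348 = 3895615/(-908190) - 790*1/3258348 = 3895615*(-1/908190) - 395/1629174 = -779123/181638 - 395/1629174 = -105783223451/24659992251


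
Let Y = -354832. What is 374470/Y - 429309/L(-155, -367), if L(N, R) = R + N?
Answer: 4226030493/5145064 ≈ 821.38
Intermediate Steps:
L(N, R) = N + R
374470/Y - 429309/L(-155, -367) = 374470/(-354832) - 429309/(-155 - 367) = 374470*(-1/354832) - 429309/(-522) = -187235/177416 - 429309*(-1/522) = -187235/177416 + 47701/58 = 4226030493/5145064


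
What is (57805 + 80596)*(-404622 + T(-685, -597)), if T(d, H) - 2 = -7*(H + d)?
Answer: -54757802046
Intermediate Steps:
T(d, H) = 2 - 7*H - 7*d (T(d, H) = 2 - 7*(H + d) = 2 + (-7*H - 7*d) = 2 - 7*H - 7*d)
(57805 + 80596)*(-404622 + T(-685, -597)) = (57805 + 80596)*(-404622 + (2 - 7*(-597) - 7*(-685))) = 138401*(-404622 + (2 + 4179 + 4795)) = 138401*(-404622 + 8976) = 138401*(-395646) = -54757802046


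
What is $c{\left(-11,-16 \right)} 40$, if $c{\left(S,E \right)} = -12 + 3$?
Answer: $-360$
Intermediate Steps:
$c{\left(S,E \right)} = -9$
$c{\left(-11,-16 \right)} 40 = \left(-9\right) 40 = -360$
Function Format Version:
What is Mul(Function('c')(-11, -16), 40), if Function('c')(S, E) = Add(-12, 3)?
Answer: -360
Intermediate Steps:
Function('c')(S, E) = -9
Mul(Function('c')(-11, -16), 40) = Mul(-9, 40) = -360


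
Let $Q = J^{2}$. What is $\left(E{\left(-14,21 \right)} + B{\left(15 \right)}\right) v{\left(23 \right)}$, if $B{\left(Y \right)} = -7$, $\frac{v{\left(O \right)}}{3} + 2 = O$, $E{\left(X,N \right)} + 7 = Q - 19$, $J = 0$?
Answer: $-2079$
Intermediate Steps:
$Q = 0$ ($Q = 0^{2} = 0$)
$E{\left(X,N \right)} = -26$ ($E{\left(X,N \right)} = -7 + \left(0 - 19\right) = -7 - 19 = -26$)
$v{\left(O \right)} = -6 + 3 O$
$\left(E{\left(-14,21 \right)} + B{\left(15 \right)}\right) v{\left(23 \right)} = \left(-26 - 7\right) \left(-6 + 3 \cdot 23\right) = - 33 \left(-6 + 69\right) = \left(-33\right) 63 = -2079$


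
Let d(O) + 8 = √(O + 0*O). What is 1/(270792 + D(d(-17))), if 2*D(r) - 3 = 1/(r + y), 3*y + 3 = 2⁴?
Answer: 98929870/26789559794391 + 2*I*√17/8929853264797 ≈ 3.6929e-6 + 9.2344e-13*I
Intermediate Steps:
y = 13/3 (y = -1 + (⅓)*2⁴ = -1 + (⅓)*16 = -1 + 16/3 = 13/3 ≈ 4.3333)
d(O) = -8 + √O (d(O) = -8 + √(O + 0*O) = -8 + √(O + 0) = -8 + √O)
D(r) = 3/2 + 1/(2*(13/3 + r)) (D(r) = 3/2 + 1/(2*(r + 13/3)) = 3/2 + 1/(2*(13/3 + r)))
1/(270792 + D(d(-17))) = 1/(270792 + 3*(14 + 3*(-8 + √(-17)))/(2*(13 + 3*(-8 + √(-17))))) = 1/(270792 + 3*(14 + 3*(-8 + I*√17))/(2*(13 + 3*(-8 + I*√17)))) = 1/(270792 + 3*(14 + (-24 + 3*I*√17))/(2*(13 + (-24 + 3*I*√17)))) = 1/(270792 + 3*(-10 + 3*I*√17)/(2*(-11 + 3*I*√17)))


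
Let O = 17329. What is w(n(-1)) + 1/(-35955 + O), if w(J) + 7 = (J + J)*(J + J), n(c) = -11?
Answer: 8884601/18626 ≈ 477.00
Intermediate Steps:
w(J) = -7 + 4*J² (w(J) = -7 + (J + J)*(J + J) = -7 + (2*J)*(2*J) = -7 + 4*J²)
w(n(-1)) + 1/(-35955 + O) = (-7 + 4*(-11)²) + 1/(-35955 + 17329) = (-7 + 4*121) + 1/(-18626) = (-7 + 484) - 1/18626 = 477 - 1/18626 = 8884601/18626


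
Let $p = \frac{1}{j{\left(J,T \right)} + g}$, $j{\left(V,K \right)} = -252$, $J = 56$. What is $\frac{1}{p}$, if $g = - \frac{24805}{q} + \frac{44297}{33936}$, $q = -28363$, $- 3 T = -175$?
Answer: $- \frac{240458567245}{962526768} \approx -249.82$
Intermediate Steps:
$T = \frac{175}{3}$ ($T = \left(- \frac{1}{3}\right) \left(-175\right) = \frac{175}{3} \approx 58.333$)
$g = \frac{2098178291}{962526768}$ ($g = - \frac{24805}{-28363} + \frac{44297}{33936} = \left(-24805\right) \left(- \frac{1}{28363}\right) + 44297 \cdot \frac{1}{33936} = \frac{24805}{28363} + \frac{44297}{33936} = \frac{2098178291}{962526768} \approx 2.1799$)
$p = - \frac{962526768}{240458567245}$ ($p = \frac{1}{-252 + \frac{2098178291}{962526768}} = \frac{1}{- \frac{240458567245}{962526768}} = - \frac{962526768}{240458567245} \approx -0.0040029$)
$\frac{1}{p} = \frac{1}{- \frac{962526768}{240458567245}} = - \frac{240458567245}{962526768}$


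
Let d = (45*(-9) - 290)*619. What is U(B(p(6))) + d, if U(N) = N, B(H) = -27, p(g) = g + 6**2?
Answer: -430232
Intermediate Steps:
p(g) = 36 + g (p(g) = g + 36 = 36 + g)
d = -430205 (d = (-405 - 290)*619 = -695*619 = -430205)
U(B(p(6))) + d = -27 - 430205 = -430232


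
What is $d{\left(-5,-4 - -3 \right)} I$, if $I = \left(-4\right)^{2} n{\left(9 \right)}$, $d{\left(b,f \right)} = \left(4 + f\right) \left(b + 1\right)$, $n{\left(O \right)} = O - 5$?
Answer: $-768$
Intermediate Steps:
$n{\left(O \right)} = -5 + O$
$d{\left(b,f \right)} = \left(1 + b\right) \left(4 + f\right)$ ($d{\left(b,f \right)} = \left(4 + f\right) \left(1 + b\right) = \left(1 + b\right) \left(4 + f\right)$)
$I = 64$ ($I = \left(-4\right)^{2} \left(-5 + 9\right) = 16 \cdot 4 = 64$)
$d{\left(-5,-4 - -3 \right)} I = \left(4 - 1 + 4 \left(-5\right) - 5 \left(-4 - -3\right)\right) 64 = \left(4 + \left(-4 + 3\right) - 20 - 5 \left(-4 + 3\right)\right) 64 = \left(4 - 1 - 20 - -5\right) 64 = \left(4 - 1 - 20 + 5\right) 64 = \left(-12\right) 64 = -768$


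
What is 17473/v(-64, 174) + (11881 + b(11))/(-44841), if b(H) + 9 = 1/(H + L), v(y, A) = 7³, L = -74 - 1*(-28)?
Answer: 3897173534/76902315 ≈ 50.677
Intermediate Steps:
L = -46 (L = -74 + 28 = -46)
v(y, A) = 343
b(H) = -9 + 1/(-46 + H) (b(H) = -9 + 1/(H - 46) = -9 + 1/(-46 + H))
17473/v(-64, 174) + (11881 + b(11))/(-44841) = 17473/343 + (11881 + (415 - 9*11)/(-46 + 11))/(-44841) = 17473*(1/343) + (11881 + (415 - 99)/(-35))*(-1/44841) = 17473/343 + (11881 - 1/35*316)*(-1/44841) = 17473/343 + (11881 - 316/35)*(-1/44841) = 17473/343 + (415519/35)*(-1/44841) = 17473/343 - 415519/1569435 = 3897173534/76902315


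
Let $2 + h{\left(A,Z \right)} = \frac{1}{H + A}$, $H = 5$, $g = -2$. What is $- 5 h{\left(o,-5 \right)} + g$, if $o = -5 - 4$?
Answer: $\frac{37}{4} \approx 9.25$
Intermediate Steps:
$o = -9$ ($o = -5 - 4 = -9$)
$h{\left(A,Z \right)} = -2 + \frac{1}{5 + A}$
$- 5 h{\left(o,-5 \right)} + g = - 5 \frac{-9 - -18}{5 - 9} - 2 = - 5 \frac{-9 + 18}{-4} - 2 = - 5 \left(\left(- \frac{1}{4}\right) 9\right) - 2 = \left(-5\right) \left(- \frac{9}{4}\right) - 2 = \frac{45}{4} - 2 = \frac{37}{4}$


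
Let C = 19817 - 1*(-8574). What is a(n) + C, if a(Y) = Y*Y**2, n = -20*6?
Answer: -1699609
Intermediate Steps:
C = 28391 (C = 19817 + 8574 = 28391)
n = -120 (n = -20*6 = -120)
a(Y) = Y**3
a(n) + C = (-120)**3 + 28391 = -1728000 + 28391 = -1699609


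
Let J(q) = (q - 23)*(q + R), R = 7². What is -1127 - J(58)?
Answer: -4872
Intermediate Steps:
R = 49
J(q) = (-23 + q)*(49 + q) (J(q) = (q - 23)*(q + 49) = (-23 + q)*(49 + q))
-1127 - J(58) = -1127 - (-1127 + 58² + 26*58) = -1127 - (-1127 + 3364 + 1508) = -1127 - 1*3745 = -1127 - 3745 = -4872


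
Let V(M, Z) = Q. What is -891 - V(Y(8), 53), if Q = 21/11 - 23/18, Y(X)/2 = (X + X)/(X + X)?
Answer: -176543/198 ≈ -891.63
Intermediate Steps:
Y(X) = 2 (Y(X) = 2*((X + X)/(X + X)) = 2*((2*X)/((2*X))) = 2*((2*X)*(1/(2*X))) = 2*1 = 2)
Q = 125/198 (Q = 21*(1/11) - 23*1/18 = 21/11 - 23/18 = 125/198 ≈ 0.63131)
V(M, Z) = 125/198
-891 - V(Y(8), 53) = -891 - 1*125/198 = -891 - 125/198 = -176543/198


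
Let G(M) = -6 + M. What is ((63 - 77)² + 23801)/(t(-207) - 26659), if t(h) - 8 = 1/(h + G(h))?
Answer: -10078740/11193421 ≈ -0.90042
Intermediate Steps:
t(h) = 8 + 1/(-6 + 2*h) (t(h) = 8 + 1/(h + (-6 + h)) = 8 + 1/(-6 + 2*h))
((63 - 77)² + 23801)/(t(-207) - 26659) = ((63 - 77)² + 23801)/((-47 + 16*(-207))/(2*(-3 - 207)) - 26659) = ((-14)² + 23801)/((½)*(-47 - 3312)/(-210) - 26659) = (196 + 23801)/((½)*(-1/210)*(-3359) - 26659) = 23997/(3359/420 - 26659) = 23997/(-11193421/420) = 23997*(-420/11193421) = -10078740/11193421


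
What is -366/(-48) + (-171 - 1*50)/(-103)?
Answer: 8051/824 ≈ 9.7706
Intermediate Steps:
-366/(-48) + (-171 - 1*50)/(-103) = -366*(-1/48) + (-171 - 50)*(-1/103) = 61/8 - 221*(-1/103) = 61/8 + 221/103 = 8051/824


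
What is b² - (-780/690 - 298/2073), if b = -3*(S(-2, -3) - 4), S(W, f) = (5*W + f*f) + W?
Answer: 21087191/47679 ≈ 442.27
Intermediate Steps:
S(W, f) = f² + 6*W (S(W, f) = (5*W + f²) + W = (f² + 5*W) + W = f² + 6*W)
b = 21 (b = -3*(((-3)² + 6*(-2)) - 4) = -3*((9 - 12) - 4) = -3*(-3 - 4) = -3*(-7) = 21)
b² - (-780/690 - 298/2073) = 21² - (-780/690 - 298/2073) = 441 - (-780*1/690 - 298*1/2073) = 441 - (-26/23 - 298/2073) = 441 - 1*(-60752/47679) = 441 + 60752/47679 = 21087191/47679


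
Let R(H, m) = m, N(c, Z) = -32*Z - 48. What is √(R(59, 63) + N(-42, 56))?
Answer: I*√1777 ≈ 42.154*I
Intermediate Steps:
N(c, Z) = -48 - 32*Z
√(R(59, 63) + N(-42, 56)) = √(63 + (-48 - 32*56)) = √(63 + (-48 - 1792)) = √(63 - 1840) = √(-1777) = I*√1777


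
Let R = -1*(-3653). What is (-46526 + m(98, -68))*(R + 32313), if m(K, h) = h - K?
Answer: -1679324472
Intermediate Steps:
R = 3653
(-46526 + m(98, -68))*(R + 32313) = (-46526 + (-68 - 1*98))*(3653 + 32313) = (-46526 + (-68 - 98))*35966 = (-46526 - 166)*35966 = -46692*35966 = -1679324472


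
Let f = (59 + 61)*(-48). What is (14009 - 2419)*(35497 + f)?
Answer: 344651830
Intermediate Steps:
f = -5760 (f = 120*(-48) = -5760)
(14009 - 2419)*(35497 + f) = (14009 - 2419)*(35497 - 5760) = 11590*29737 = 344651830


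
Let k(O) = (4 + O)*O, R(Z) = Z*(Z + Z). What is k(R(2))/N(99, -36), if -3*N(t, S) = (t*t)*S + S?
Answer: 4/4901 ≈ 0.00081616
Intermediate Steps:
N(t, S) = -S/3 - S*t²/3 (N(t, S) = -((t*t)*S + S)/3 = -(t²*S + S)/3 = -(S*t² + S)/3 = -(S + S*t²)/3 = -S/3 - S*t²/3)
R(Z) = 2*Z² (R(Z) = Z*(2*Z) = 2*Z²)
k(O) = O*(4 + O)
k(R(2))/N(99, -36) = ((2*2²)*(4 + 2*2²))/((-⅓*(-36)*(1 + 99²))) = ((2*4)*(4 + 2*4))/((-⅓*(-36)*(1 + 9801))) = (8*(4 + 8))/((-⅓*(-36)*9802)) = (8*12)/117624 = 96*(1/117624) = 4/4901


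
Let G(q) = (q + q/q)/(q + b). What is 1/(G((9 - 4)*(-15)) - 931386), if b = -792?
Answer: -867/807511588 ≈ -1.0737e-6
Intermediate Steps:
G(q) = (1 + q)/(-792 + q) (G(q) = (q + q/q)/(q - 792) = (q + 1)/(-792 + q) = (1 + q)/(-792 + q))
1/(G((9 - 4)*(-15)) - 931386) = 1/((1 + (9 - 4)*(-15))/(-792 + (9 - 4)*(-15)) - 931386) = 1/((1 + 5*(-15))/(-792 + 5*(-15)) - 931386) = 1/((1 - 75)/(-792 - 75) - 931386) = 1/(-74/(-867) - 931386) = 1/(-1/867*(-74) - 931386) = 1/(74/867 - 931386) = 1/(-807511588/867) = -867/807511588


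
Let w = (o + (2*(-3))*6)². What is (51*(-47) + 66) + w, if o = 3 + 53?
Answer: -1931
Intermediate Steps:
o = 56
w = 400 (w = (56 + (2*(-3))*6)² = (56 - 6*6)² = (56 - 36)² = 20² = 400)
(51*(-47) + 66) + w = (51*(-47) + 66) + 400 = (-2397 + 66) + 400 = -2331 + 400 = -1931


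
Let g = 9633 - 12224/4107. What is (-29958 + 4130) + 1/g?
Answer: -1021510490689/39550507 ≈ -25828.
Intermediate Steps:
g = 39550507/4107 (g = 9633 - 12224*1/4107 = 9633 - 12224/4107 = 39550507/4107 ≈ 9630.0)
(-29958 + 4130) + 1/g = (-29958 + 4130) + 1/(39550507/4107) = -25828 + 4107/39550507 = -1021510490689/39550507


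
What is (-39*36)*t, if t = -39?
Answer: 54756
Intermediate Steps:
(-39*36)*t = -39*36*(-39) = -1404*(-39) = 54756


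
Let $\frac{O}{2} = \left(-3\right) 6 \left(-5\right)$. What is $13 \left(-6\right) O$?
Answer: $-14040$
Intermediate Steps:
$O = 180$ ($O = 2 \left(-3\right) 6 \left(-5\right) = 2 \left(\left(-18\right) \left(-5\right)\right) = 2 \cdot 90 = 180$)
$13 \left(-6\right) O = 13 \left(-6\right) 180 = \left(-78\right) 180 = -14040$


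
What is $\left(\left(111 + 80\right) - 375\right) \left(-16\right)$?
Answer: $2944$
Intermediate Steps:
$\left(\left(111 + 80\right) - 375\right) \left(-16\right) = \left(191 - 375\right) \left(-16\right) = \left(-184\right) \left(-16\right) = 2944$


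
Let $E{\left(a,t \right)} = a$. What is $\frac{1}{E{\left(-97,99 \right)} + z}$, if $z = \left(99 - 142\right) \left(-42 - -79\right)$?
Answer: $- \frac{1}{1688} \approx -0.00059242$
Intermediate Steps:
$z = -1591$ ($z = - 43 \left(-42 + 79\right) = \left(-43\right) 37 = -1591$)
$\frac{1}{E{\left(-97,99 \right)} + z} = \frac{1}{-97 - 1591} = \frac{1}{-1688} = - \frac{1}{1688}$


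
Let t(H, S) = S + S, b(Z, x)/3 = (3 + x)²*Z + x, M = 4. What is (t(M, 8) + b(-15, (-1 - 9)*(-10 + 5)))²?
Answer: 15936285121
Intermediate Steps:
b(Z, x) = 3*x + 3*Z*(3 + x)² (b(Z, x) = 3*((3 + x)²*Z + x) = 3*(Z*(3 + x)² + x) = 3*(x + Z*(3 + x)²) = 3*x + 3*Z*(3 + x)²)
t(H, S) = 2*S
(t(M, 8) + b(-15, (-1 - 9)*(-10 + 5)))² = (2*8 + (3*((-1 - 9)*(-10 + 5)) + 3*(-15)*(3 + (-1 - 9)*(-10 + 5))²))² = (16 + (3*(-10*(-5)) + 3*(-15)*(3 - 10*(-5))²))² = (16 + (3*50 + 3*(-15)*(3 + 50)²))² = (16 + (150 + 3*(-15)*53²))² = (16 + (150 + 3*(-15)*2809))² = (16 + (150 - 126405))² = (16 - 126255)² = (-126239)² = 15936285121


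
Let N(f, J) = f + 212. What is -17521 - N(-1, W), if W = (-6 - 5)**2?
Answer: -17732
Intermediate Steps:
W = 121 (W = (-11)**2 = 121)
N(f, J) = 212 + f
-17521 - N(-1, W) = -17521 - (212 - 1) = -17521 - 1*211 = -17521 - 211 = -17732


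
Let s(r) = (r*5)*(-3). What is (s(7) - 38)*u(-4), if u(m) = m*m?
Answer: -2288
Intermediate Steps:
s(r) = -15*r (s(r) = (5*r)*(-3) = -15*r)
u(m) = m²
(s(7) - 38)*u(-4) = (-15*7 - 38)*(-4)² = (-105 - 38)*16 = -143*16 = -2288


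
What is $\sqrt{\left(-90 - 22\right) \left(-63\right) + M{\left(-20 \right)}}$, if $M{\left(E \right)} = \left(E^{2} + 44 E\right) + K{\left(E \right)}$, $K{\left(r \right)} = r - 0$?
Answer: $2 \sqrt{1639} \approx 80.969$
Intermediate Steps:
$K{\left(r \right)} = r$ ($K{\left(r \right)} = r + 0 = r$)
$M{\left(E \right)} = E^{2} + 45 E$ ($M{\left(E \right)} = \left(E^{2} + 44 E\right) + E = E^{2} + 45 E$)
$\sqrt{\left(-90 - 22\right) \left(-63\right) + M{\left(-20 \right)}} = \sqrt{\left(-90 - 22\right) \left(-63\right) - 20 \left(45 - 20\right)} = \sqrt{\left(-112\right) \left(-63\right) - 500} = \sqrt{7056 - 500} = \sqrt{6556} = 2 \sqrt{1639}$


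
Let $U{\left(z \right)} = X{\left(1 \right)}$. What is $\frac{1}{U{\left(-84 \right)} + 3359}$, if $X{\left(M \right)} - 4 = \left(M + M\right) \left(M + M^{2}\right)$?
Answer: $\frac{1}{3367} \approx 0.000297$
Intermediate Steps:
$X{\left(M \right)} = 4 + 2 M \left(M + M^{2}\right)$ ($X{\left(M \right)} = 4 + \left(M + M\right) \left(M + M^{2}\right) = 4 + 2 M \left(M + M^{2}\right)$)
$U{\left(z \right)} = 8$ ($U{\left(z \right)} = 4 + 2 \cdot 1^{2} + 2 \cdot 1^{3} = 4 + 2 \cdot 1 + 2 \cdot 1 = 4 + 2 + 2 = 8$)
$\frac{1}{U{\left(-84 \right)} + 3359} = \frac{1}{8 + 3359} = \frac{1}{3367}$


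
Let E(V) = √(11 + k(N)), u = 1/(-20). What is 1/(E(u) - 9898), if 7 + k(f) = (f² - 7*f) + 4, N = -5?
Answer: -4949/48985168 - √17/48985168 ≈ -0.00010111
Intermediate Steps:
u = -1/20 ≈ -0.050000
k(f) = -3 + f² - 7*f (k(f) = -7 + ((f² - 7*f) + 4) = -7 + (4 + f² - 7*f) = -3 + f² - 7*f)
E(V) = 2*√17 (E(V) = √(11 + (-3 + (-5)² - 7*(-5))) = √(11 + (-3 + 25 + 35)) = √(11 + 57) = √68 = 2*√17)
1/(E(u) - 9898) = 1/(2*√17 - 9898) = 1/(-9898 + 2*√17)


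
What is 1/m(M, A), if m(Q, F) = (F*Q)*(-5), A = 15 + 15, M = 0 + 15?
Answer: -1/2250 ≈ -0.00044444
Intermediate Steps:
M = 15
A = 30
m(Q, F) = -5*F*Q
1/m(M, A) = 1/(-5*30*15) = 1/(-2250) = -1/2250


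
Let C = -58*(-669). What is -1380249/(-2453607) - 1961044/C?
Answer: -20333653265/406858371 ≈ -49.977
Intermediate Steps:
C = 38802
-1380249/(-2453607) - 1961044/C = -1380249/(-2453607) - 1961044/38802 = -1380249*(-1/2453607) - 1961044*1/38802 = 11797/20971 - 980522/19401 = -20333653265/406858371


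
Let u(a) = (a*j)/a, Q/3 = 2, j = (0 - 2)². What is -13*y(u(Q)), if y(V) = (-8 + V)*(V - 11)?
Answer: -364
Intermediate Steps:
j = 4 (j = (-2)² = 4)
Q = 6 (Q = 3*2 = 6)
u(a) = 4 (u(a) = (a*4)/a = (4*a)/a = 4)
y(V) = (-11 + V)*(-8 + V) (y(V) = (-8 + V)*(-11 + V) = (-11 + V)*(-8 + V))
-13*y(u(Q)) = -13*(88 + 4² - 19*4) = -13*(88 + 16 - 76) = -13*28 = -364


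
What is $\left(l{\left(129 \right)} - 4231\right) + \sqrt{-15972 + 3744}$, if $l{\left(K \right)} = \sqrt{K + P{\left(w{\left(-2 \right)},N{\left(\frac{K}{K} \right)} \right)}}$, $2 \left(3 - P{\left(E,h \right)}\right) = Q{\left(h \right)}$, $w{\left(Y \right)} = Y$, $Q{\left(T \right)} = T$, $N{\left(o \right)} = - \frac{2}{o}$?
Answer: $-4231 + \sqrt{133} + 2 i \sqrt{3057} \approx -4219.5 + 110.58 i$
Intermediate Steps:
$P{\left(E,h \right)} = 3 - \frac{h}{2}$
$l{\left(K \right)} = \sqrt{4 + K}$ ($l{\left(K \right)} = \sqrt{K + \left(3 - \frac{\left(-2\right) \frac{1}{K \frac{1}{K}}}{2}\right)} = \sqrt{K + \left(3 - \frac{\left(-2\right) 1^{-1}}{2}\right)} = \sqrt{K + \left(3 - \frac{\left(-2\right) 1}{2}\right)} = \sqrt{K + \left(3 - -1\right)} = \sqrt{K + \left(3 + 1\right)} = \sqrt{K + 4} = \sqrt{4 + K}$)
$\left(l{\left(129 \right)} - 4231\right) + \sqrt{-15972 + 3744} = \left(\sqrt{4 + 129} - 4231\right) + \sqrt{-15972 + 3744} = \left(\sqrt{133} - 4231\right) + \sqrt{-12228} = \left(-4231 + \sqrt{133}\right) + 2 i \sqrt{3057} = -4231 + \sqrt{133} + 2 i \sqrt{3057}$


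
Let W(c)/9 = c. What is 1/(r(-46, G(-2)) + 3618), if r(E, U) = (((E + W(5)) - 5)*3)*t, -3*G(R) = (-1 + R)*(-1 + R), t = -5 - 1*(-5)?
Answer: 1/3618 ≈ 0.00027640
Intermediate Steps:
W(c) = 9*c
t = 0 (t = -5 + 5 = 0)
G(R) = -(-1 + R)**2/3 (G(R) = -(-1 + R)*(-1 + R)/3 = -(-1 + R)**2/3)
r(E, U) = 0 (r(E, U) = (((E + 9*5) - 5)*3)*0 = (((E + 45) - 5)*3)*0 = (((45 + E) - 5)*3)*0 = ((40 + E)*3)*0 = (120 + 3*E)*0 = 0)
1/(r(-46, G(-2)) + 3618) = 1/(0 + 3618) = 1/3618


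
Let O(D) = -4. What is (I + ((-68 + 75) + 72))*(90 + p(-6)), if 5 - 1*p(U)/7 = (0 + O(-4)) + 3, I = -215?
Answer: -17952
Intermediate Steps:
p(U) = 42 (p(U) = 35 - 7*((0 - 4) + 3) = 35 - 7*(-4 + 3) = 35 - 7*(-1) = 35 + 7 = 42)
(I + ((-68 + 75) + 72))*(90 + p(-6)) = (-215 + ((-68 + 75) + 72))*(90 + 42) = (-215 + (7 + 72))*132 = (-215 + 79)*132 = -136*132 = -17952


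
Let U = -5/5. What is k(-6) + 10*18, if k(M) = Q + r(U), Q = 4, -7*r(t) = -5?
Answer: 1293/7 ≈ 184.71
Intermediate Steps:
U = -1 (U = -5*⅕ = -1)
r(t) = 5/7 (r(t) = -⅐*(-5) = 5/7)
k(M) = 33/7 (k(M) = 4 + 5/7 = 33/7)
k(-6) + 10*18 = 33/7 + 10*18 = 33/7 + 180 = 1293/7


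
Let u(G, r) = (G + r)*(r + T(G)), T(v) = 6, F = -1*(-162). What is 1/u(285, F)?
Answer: 1/75096 ≈ 1.3316e-5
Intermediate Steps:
F = 162
u(G, r) = (6 + r)*(G + r) (u(G, r) = (G + r)*(r + 6) = (G + r)*(6 + r) = (6 + r)*(G + r))
1/u(285, F) = 1/(162² + 6*285 + 6*162 + 285*162) = 1/(26244 + 1710 + 972 + 46170) = 1/75096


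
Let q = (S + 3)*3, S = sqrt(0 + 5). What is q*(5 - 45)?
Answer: -360 - 120*sqrt(5) ≈ -628.33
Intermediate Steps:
S = sqrt(5) ≈ 2.2361
q = 9 + 3*sqrt(5) (q = (sqrt(5) + 3)*3 = (3 + sqrt(5))*3 = 9 + 3*sqrt(5) ≈ 15.708)
q*(5 - 45) = (9 + 3*sqrt(5))*(5 - 45) = (9 + 3*sqrt(5))*(-40) = -360 - 120*sqrt(5)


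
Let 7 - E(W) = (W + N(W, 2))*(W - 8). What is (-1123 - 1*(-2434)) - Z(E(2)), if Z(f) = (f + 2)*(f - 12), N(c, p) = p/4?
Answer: 1071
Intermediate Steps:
N(c, p) = p/4 (N(c, p) = p*(¼) = p/4)
E(W) = 7 - (½ + W)*(-8 + W) (E(W) = 7 - (W + (¼)*2)*(W - 8) = 7 - (W + ½)*(-8 + W) = 7 - (½ + W)*(-8 + W))
Z(f) = (-12 + f)*(2 + f) (Z(f) = (2 + f)*(-12 + f) = (-12 + f)*(2 + f))
(-1123 - 1*(-2434)) - Z(E(2)) = (-1123 - 1*(-2434)) - (-24 + (11 - 1*2² + (15/2)*2)² - 10*(11 - 1*2² + (15/2)*2)) = (-1123 + 2434) - (-24 + (11 - 1*4 + 15)² - 10*(11 - 1*4 + 15)) = 1311 - (-24 + (11 - 4 + 15)² - 10*(11 - 4 + 15)) = 1311 - (-24 + 22² - 10*22) = 1311 - (-24 + 484 - 220) = 1311 - 1*240 = 1311 - 240 = 1071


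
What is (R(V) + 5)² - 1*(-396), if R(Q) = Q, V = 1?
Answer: 432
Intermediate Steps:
(R(V) + 5)² - 1*(-396) = (1 + 5)² - 1*(-396) = 6² + 396 = 36 + 396 = 432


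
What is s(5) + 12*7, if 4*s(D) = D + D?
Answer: 173/2 ≈ 86.500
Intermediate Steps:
s(D) = D/2 (s(D) = (D + D)/4 = (2*D)/4 = D/2)
s(5) + 12*7 = (½)*5 + 12*7 = 5/2 + 84 = 173/2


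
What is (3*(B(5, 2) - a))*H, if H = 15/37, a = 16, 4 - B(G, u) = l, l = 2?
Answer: -630/37 ≈ -17.027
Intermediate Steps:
B(G, u) = 2 (B(G, u) = 4 - 1*2 = 4 - 2 = 2)
H = 15/37 (H = 15*(1/37) = 15/37 ≈ 0.40541)
(3*(B(5, 2) - a))*H = (3*(2 - 1*16))*(15/37) = (3*(2 - 16))*(15/37) = (3*(-14))*(15/37) = -42*15/37 = -630/37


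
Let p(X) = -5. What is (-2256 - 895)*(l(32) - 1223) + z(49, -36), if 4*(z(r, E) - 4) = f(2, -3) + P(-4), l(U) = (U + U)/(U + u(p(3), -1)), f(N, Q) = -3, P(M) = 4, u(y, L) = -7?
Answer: 384561069/100 ≈ 3.8456e+6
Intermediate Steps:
l(U) = 2*U/(-7 + U) (l(U) = (U + U)/(U - 7) = (2*U)/(-7 + U) = 2*U/(-7 + U))
z(r, E) = 17/4 (z(r, E) = 4 + (-3 + 4)/4 = 4 + (1/4)*1 = 4 + 1/4 = 17/4)
(-2256 - 895)*(l(32) - 1223) + z(49, -36) = (-2256 - 895)*(2*32/(-7 + 32) - 1223) + 17/4 = -3151*(2*32/25 - 1223) + 17/4 = -3151*(2*32*(1/25) - 1223) + 17/4 = -3151*(64/25 - 1223) + 17/4 = -3151*(-30511/25) + 17/4 = 96140161/25 + 17/4 = 384561069/100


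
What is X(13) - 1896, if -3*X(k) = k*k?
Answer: -5857/3 ≈ -1952.3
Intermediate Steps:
X(k) = -k**2/3 (X(k) = -k*k/3 = -k**2/3)
X(13) - 1896 = -1/3*13**2 - 1896 = -1/3*169 - 1896 = -169/3 - 1896 = -5857/3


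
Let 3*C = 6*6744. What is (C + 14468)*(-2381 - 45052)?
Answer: -1326036948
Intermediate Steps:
C = 13488 (C = (6*6744)/3 = (1/3)*40464 = 13488)
(C + 14468)*(-2381 - 45052) = (13488 + 14468)*(-2381 - 45052) = 27956*(-47433) = -1326036948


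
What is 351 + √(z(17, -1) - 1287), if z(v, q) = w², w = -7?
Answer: 351 + I*√1238 ≈ 351.0 + 35.185*I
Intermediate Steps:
z(v, q) = 49 (z(v, q) = (-7)² = 49)
351 + √(z(17, -1) - 1287) = 351 + √(49 - 1287) = 351 + √(-1238) = 351 + I*√1238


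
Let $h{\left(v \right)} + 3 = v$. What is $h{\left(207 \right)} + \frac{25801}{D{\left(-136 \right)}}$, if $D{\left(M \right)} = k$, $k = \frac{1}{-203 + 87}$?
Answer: $-2992712$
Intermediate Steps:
$k = - \frac{1}{116}$ ($k = \frac{1}{-116} = - \frac{1}{116} \approx -0.0086207$)
$h{\left(v \right)} = -3 + v$
$D{\left(M \right)} = - \frac{1}{116}$
$h{\left(207 \right)} + \frac{25801}{D{\left(-136 \right)}} = \left(-3 + 207\right) + \frac{25801}{- \frac{1}{116}} = 204 + 25801 \left(-116\right) = 204 - 2992916 = -2992712$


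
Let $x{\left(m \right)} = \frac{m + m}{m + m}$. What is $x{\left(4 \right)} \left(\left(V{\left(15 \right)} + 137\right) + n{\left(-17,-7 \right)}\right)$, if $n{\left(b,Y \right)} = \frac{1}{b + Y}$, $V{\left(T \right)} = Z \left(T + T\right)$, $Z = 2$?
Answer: $\frac{4727}{24} \approx 196.96$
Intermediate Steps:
$V{\left(T \right)} = 4 T$ ($V{\left(T \right)} = 2 \left(T + T\right) = 2 \cdot 2 T = 4 T$)
$x{\left(m \right)} = 1$ ($x{\left(m \right)} = \frac{2 m}{2 m} = 2 m \frac{1}{2 m} = 1$)
$n{\left(b,Y \right)} = \frac{1}{Y + b}$
$x{\left(4 \right)} \left(\left(V{\left(15 \right)} + 137\right) + n{\left(-17,-7 \right)}\right) = 1 \left(\left(4 \cdot 15 + 137\right) + \frac{1}{-7 - 17}\right) = 1 \left(\left(60 + 137\right) + \frac{1}{-24}\right) = 1 \left(197 - \frac{1}{24}\right) = 1 \cdot \frac{4727}{24} = \frac{4727}{24}$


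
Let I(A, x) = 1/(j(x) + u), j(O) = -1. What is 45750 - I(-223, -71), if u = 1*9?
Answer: 365999/8 ≈ 45750.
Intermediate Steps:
u = 9
I(A, x) = ⅛ (I(A, x) = 1/(-1 + 9) = 1/8 = ⅛)
45750 - I(-223, -71) = 45750 - 1*⅛ = 45750 - ⅛ = 365999/8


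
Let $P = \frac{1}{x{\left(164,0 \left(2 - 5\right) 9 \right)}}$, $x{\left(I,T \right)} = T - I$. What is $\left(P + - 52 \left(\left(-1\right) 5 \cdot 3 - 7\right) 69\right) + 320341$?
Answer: $\frac{65481427}{164} \approx 3.9928 \cdot 10^{5}$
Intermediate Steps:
$P = - \frac{1}{164}$ ($P = \frac{1}{0 \left(2 - 5\right) 9 - 164} = \frac{1}{0 \left(-3\right) 9 - 164} = \frac{1}{0 \cdot 9 - 164} = \frac{1}{0 - 164} = \frac{1}{-164} = - \frac{1}{164} \approx -0.0060976$)
$\left(P + - 52 \left(\left(-1\right) 5 \cdot 3 - 7\right) 69\right) + 320341 = \left(- \frac{1}{164} + - 52 \left(\left(-1\right) 5 \cdot 3 - 7\right) 69\right) + 320341 = \left(- \frac{1}{164} + - 52 \left(\left(-5\right) 3 - 7\right) 69\right) + 320341 = \left(- \frac{1}{164} + - 52 \left(-15 - 7\right) 69\right) + 320341 = \left(- \frac{1}{164} + \left(-52\right) \left(-22\right) 69\right) + 320341 = \left(- \frac{1}{164} + 1144 \cdot 69\right) + 320341 = \left(- \frac{1}{164} + 78936\right) + 320341 = \frac{12945503}{164} + 320341 = \frac{65481427}{164}$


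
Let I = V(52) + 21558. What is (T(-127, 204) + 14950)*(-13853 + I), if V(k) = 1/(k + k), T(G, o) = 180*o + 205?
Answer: 41568526875/104 ≈ 3.9970e+8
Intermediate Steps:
T(G, o) = 205 + 180*o
V(k) = 1/(2*k)
I = 2242033/104 (I = (½)/52 + 21558 = (½)*(1/52) + 21558 = 1/104 + 21558 = 2242033/104 ≈ 21558.)
(T(-127, 204) + 14950)*(-13853 + I) = ((205 + 180*204) + 14950)*(-13853 + 2242033/104) = ((205 + 36720) + 14950)*(801321/104) = (36925 + 14950)*(801321/104) = 51875*(801321/104) = 41568526875/104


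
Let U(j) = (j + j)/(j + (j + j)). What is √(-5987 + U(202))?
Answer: I*√53877/3 ≈ 77.371*I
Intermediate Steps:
U(j) = ⅔ (U(j) = (2*j)/(j + 2*j) = (2*j)/((3*j)) = (2*j)*(1/(3*j)) = ⅔)
√(-5987 + U(202)) = √(-5987 + ⅔) = √(-17959/3) = I*√53877/3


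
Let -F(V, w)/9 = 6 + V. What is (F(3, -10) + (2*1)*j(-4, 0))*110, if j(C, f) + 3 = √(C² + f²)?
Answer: -8690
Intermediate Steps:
F(V, w) = -54 - 9*V (F(V, w) = -9*(6 + V) = -54 - 9*V)
j(C, f) = -3 + √(C² + f²)
(F(3, -10) + (2*1)*j(-4, 0))*110 = ((-54 - 9*3) + (2*1)*(-3 + √((-4)² + 0²)))*110 = ((-54 - 27) + 2*(-3 + √(16 + 0)))*110 = (-81 + 2*(-3 + √16))*110 = (-81 + 2*(-3 + 4))*110 = (-81 + 2*1)*110 = (-81 + 2)*110 = -79*110 = -8690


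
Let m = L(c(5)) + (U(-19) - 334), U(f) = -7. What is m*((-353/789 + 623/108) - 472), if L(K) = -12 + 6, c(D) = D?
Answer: 4599674809/28404 ≈ 1.6194e+5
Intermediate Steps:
L(K) = -6
m = -347 (m = -6 + (-7 - 334) = -6 - 341 = -347)
m*((-353/789 + 623/108) - 472) = -347*((-353/789 + 623/108) - 472) = -347*(151141/28404 - 472) = -347*(-13255547/28404) = 4599674809/28404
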